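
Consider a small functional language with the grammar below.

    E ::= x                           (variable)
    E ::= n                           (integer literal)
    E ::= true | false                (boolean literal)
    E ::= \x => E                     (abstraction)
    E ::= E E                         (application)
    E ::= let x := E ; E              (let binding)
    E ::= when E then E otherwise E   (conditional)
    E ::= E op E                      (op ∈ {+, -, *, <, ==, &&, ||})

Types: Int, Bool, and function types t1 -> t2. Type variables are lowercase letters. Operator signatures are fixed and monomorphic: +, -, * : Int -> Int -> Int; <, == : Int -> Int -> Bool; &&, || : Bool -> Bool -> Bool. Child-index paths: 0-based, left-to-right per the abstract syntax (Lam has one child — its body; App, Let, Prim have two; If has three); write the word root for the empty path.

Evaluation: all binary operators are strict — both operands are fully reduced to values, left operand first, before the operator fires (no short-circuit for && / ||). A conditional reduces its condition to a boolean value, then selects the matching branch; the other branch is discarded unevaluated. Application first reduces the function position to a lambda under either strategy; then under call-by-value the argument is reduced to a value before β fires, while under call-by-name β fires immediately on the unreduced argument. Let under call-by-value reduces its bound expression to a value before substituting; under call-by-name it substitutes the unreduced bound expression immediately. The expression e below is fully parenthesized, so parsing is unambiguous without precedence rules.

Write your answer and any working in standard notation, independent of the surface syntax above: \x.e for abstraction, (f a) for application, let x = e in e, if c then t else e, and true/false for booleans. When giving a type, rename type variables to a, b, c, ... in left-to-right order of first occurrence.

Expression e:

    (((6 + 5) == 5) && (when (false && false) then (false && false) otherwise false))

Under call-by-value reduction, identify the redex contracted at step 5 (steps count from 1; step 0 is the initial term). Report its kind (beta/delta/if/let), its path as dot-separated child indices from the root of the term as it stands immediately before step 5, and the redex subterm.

Answer: delta at root : (false && false)

Derivation:
step 0: (((6 + 5) == 5) && (if (false && false) then (false && false) else false))
step 1: [delta@0.0] ((11 == 5) && (if (false && false) then (false && false) else false))
step 2: [delta@0] (false && (if (false && false) then (false && false) else false))
step 3: [delta@1.0] (false && (if false then (false && false) else false))
step 4: [if@1] (false && false)
step 5: [delta@root] false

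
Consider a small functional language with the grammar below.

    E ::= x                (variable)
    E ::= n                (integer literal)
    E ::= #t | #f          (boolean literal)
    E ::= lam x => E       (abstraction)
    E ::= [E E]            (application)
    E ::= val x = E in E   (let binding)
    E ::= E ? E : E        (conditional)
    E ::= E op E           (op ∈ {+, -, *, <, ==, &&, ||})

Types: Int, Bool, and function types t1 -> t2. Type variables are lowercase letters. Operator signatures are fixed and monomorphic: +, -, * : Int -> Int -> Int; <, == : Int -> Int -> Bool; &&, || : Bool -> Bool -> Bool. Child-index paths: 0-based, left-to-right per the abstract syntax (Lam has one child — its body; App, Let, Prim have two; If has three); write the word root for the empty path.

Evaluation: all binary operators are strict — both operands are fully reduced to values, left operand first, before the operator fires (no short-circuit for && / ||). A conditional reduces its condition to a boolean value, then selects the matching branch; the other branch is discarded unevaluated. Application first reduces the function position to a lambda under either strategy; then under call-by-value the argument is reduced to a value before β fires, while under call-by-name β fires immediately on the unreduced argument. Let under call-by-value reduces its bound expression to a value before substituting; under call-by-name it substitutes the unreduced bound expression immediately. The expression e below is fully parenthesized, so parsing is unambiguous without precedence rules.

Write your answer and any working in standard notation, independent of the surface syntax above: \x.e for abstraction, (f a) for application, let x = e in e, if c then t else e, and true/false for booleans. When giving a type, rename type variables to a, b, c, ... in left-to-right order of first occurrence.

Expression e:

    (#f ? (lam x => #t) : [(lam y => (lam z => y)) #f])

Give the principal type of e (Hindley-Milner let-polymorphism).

Answer: a -> Bool

Derivation:
  unify Bool ~ Bool
\x._ : a -> Bool
y : b
\z._ : c -> b
\y._ : b -> c -> b
  unify b -> c -> b ~ Bool -> d
  unify b ~ Bool
  unify c -> Bool ~ d
_ _ : c -> Bool
  unify a -> Bool ~ c -> Bool
  unify a ~ c
  unify Bool ~ Bool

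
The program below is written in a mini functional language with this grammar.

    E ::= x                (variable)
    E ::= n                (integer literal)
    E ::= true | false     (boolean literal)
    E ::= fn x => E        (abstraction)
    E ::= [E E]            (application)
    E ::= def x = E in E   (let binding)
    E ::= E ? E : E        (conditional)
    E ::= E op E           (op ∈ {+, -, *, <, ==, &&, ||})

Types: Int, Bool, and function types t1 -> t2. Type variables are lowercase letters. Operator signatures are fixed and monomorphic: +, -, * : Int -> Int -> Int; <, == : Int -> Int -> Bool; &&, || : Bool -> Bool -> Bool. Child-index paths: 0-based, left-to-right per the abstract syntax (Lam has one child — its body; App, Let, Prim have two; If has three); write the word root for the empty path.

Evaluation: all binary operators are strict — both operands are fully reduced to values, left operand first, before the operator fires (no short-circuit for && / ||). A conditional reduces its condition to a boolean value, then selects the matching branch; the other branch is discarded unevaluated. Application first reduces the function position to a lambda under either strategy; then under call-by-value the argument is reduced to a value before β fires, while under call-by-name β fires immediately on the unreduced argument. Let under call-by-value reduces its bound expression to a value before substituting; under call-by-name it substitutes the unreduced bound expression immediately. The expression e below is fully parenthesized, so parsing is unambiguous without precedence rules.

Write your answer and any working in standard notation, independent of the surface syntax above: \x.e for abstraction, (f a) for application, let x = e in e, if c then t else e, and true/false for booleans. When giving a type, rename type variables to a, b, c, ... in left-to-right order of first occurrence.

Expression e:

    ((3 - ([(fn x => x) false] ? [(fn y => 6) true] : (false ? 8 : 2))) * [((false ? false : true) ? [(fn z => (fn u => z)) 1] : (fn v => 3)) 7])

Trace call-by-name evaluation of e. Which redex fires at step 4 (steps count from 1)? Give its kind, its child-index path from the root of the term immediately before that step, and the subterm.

Derivation:
step 0: ((3 - (if ((\x.x) false) then ((\y.6) true) else (if false then 8 else 2))) * ((if (if false then false else true) then ((\z.(\u.z)) 1) else (\v.3)) 7))
step 1: [beta@0.1.0] ((3 - (if false then ((\y.6) true) else (if false then 8 else 2))) * ((if (if false then false else true) then ((\z.(\u.z)) 1) else (\v.3)) 7))
step 2: [if@0.1] ((3 - (if false then 8 else 2)) * ((if (if false then false else true) then ((\z.(\u.z)) 1) else (\v.3)) 7))
step 3: [if@0.1] ((3 - 2) * ((if (if false then false else true) then ((\z.(\u.z)) 1) else (\v.3)) 7))
step 4: [delta@0] (1 * ((if (if false then false else true) then ((\z.(\u.z)) 1) else (\v.3)) 7))

Answer: delta at 0 : (3 - 2)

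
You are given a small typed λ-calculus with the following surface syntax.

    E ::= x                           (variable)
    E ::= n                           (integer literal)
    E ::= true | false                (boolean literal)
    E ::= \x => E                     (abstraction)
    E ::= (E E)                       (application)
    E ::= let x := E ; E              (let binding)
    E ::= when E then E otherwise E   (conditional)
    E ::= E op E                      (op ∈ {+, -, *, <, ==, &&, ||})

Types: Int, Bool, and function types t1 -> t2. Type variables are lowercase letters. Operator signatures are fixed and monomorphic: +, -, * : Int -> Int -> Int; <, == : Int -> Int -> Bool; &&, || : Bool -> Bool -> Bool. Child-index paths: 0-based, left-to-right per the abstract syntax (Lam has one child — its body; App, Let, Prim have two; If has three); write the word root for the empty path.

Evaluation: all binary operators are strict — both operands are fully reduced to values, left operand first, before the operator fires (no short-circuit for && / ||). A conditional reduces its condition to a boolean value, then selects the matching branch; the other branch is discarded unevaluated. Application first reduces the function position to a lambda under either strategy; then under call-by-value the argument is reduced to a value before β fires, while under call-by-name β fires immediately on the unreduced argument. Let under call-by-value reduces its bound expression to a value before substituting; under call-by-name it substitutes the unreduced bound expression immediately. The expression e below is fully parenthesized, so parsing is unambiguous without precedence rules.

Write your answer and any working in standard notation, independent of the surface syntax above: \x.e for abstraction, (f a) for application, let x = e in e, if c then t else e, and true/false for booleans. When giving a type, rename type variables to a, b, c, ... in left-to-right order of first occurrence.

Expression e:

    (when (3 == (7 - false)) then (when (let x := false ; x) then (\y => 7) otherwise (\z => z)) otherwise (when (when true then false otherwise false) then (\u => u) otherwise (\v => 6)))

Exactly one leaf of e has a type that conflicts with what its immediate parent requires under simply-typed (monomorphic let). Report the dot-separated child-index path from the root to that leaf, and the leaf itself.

Working:
  unify Int ~ Int
  unify Int ~ Int
  unify Bool ~ Int
  FAIL: mismatch Bool ~ Int

Answer: 0.1.1 : false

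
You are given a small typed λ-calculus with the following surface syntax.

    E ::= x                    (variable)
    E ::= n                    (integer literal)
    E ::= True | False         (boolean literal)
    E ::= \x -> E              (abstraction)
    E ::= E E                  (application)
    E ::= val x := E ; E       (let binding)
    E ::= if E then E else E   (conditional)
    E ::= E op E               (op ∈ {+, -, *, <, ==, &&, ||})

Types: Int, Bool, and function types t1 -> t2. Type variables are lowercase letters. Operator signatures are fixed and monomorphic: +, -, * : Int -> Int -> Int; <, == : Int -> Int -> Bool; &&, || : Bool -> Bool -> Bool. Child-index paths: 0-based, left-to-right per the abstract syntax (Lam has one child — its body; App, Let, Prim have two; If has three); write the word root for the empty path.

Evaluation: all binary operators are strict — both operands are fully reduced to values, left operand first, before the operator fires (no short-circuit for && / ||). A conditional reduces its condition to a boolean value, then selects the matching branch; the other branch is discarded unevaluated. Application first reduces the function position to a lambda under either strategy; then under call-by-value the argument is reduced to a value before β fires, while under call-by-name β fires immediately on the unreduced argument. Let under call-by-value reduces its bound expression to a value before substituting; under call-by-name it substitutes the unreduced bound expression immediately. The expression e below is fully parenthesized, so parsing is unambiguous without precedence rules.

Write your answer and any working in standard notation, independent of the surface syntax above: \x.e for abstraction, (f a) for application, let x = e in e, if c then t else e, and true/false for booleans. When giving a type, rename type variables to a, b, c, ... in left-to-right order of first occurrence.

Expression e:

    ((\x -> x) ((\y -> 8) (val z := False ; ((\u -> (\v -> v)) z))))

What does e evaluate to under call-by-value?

Answer: 8

Trace:
step 0: ((\x.x) ((\y.8) (let z = false in ((\u.(\v.v)) z))))
step 1: [let@1.1] ((\x.x) ((\y.8) ((\u.(\v.v)) false)))
step 2: [beta@1.1] ((\x.x) ((\y.8) (\v.v)))
step 3: [beta@1] ((\x.x) 8)
step 4: [beta@root] 8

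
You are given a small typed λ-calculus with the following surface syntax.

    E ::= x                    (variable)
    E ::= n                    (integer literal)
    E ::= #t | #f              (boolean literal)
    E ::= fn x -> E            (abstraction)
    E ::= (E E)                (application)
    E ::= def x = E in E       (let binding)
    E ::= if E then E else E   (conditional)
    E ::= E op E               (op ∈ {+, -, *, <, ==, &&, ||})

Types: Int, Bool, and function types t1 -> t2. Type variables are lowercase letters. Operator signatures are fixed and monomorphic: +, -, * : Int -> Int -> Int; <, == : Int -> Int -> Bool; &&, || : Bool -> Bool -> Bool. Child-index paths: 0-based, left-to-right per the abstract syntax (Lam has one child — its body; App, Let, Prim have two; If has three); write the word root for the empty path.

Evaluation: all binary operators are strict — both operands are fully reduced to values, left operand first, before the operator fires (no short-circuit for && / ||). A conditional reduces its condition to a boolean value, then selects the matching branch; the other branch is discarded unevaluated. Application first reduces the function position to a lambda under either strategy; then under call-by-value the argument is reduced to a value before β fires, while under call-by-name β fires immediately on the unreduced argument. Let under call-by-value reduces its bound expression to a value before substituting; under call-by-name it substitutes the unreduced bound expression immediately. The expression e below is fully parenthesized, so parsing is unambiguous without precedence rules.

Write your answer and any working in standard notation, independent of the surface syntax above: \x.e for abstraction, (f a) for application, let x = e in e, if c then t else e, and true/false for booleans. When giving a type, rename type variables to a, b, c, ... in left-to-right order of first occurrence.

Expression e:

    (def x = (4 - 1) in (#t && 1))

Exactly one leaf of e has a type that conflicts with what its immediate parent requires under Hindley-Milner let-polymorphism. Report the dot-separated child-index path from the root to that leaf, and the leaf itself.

Answer: 1.1 : 1

Derivation:
  unify Int ~ Int
  unify Int ~ Int
let x : Int
  unify Bool ~ Bool
  unify Int ~ Bool
  FAIL: mismatch Int ~ Bool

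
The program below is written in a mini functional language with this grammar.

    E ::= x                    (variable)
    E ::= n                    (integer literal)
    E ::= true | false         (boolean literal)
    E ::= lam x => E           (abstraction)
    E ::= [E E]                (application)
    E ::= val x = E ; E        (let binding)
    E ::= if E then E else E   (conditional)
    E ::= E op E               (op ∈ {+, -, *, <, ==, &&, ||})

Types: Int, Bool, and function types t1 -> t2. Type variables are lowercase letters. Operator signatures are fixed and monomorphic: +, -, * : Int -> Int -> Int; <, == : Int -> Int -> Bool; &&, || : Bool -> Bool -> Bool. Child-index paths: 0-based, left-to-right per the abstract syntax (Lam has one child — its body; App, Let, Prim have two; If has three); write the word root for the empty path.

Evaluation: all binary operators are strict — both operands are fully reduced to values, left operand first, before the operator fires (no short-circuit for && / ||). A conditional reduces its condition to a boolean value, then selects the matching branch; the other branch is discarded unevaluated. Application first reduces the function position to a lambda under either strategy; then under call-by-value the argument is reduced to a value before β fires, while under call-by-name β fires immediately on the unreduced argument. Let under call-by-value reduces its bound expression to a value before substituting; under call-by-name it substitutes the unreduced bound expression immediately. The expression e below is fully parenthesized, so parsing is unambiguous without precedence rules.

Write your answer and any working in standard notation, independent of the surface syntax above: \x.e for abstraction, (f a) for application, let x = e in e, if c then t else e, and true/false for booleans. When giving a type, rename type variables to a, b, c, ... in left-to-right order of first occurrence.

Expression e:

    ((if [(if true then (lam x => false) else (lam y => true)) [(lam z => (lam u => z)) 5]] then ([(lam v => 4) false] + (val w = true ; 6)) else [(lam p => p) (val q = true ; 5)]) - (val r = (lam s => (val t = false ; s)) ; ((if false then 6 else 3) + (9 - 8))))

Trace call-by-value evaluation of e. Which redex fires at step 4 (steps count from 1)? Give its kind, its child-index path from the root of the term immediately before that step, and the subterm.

Answer: if at 0 : (if false then (((\v.4) false) + (let w = true in 6)) else ((\p.p) (let q = true in 5)))

Derivation:
step 0: ((if ((if true then (\x.false) else (\y.true)) ((\z.(\u.z)) 5)) then (((\v.4) false) + (let w = true in 6)) else ((\p.p) (let q = true in 5))) - (let r = (\s.(let t = false in s)) in ((if false then 6 else 3) + (9 - 8))))
step 1: [if@0.0.0] ((if ((\x.false) ((\z.(\u.z)) 5)) then (((\v.4) false) + (let w = true in 6)) else ((\p.p) (let q = true in 5))) - (let r = (\s.(let t = false in s)) in ((if false then 6 else 3) + (9 - 8))))
step 2: [beta@0.0.1] ((if ((\x.false) (\u.5)) then (((\v.4) false) + (let w = true in 6)) else ((\p.p) (let q = true in 5))) - (let r = (\s.(let t = false in s)) in ((if false then 6 else 3) + (9 - 8))))
step 3: [beta@0.0] ((if false then (((\v.4) false) + (let w = true in 6)) else ((\p.p) (let q = true in 5))) - (let r = (\s.(let t = false in s)) in ((if false then 6 else 3) + (9 - 8))))
step 4: [if@0] (((\p.p) (let q = true in 5)) - (let r = (\s.(let t = false in s)) in ((if false then 6 else 3) + (9 - 8))))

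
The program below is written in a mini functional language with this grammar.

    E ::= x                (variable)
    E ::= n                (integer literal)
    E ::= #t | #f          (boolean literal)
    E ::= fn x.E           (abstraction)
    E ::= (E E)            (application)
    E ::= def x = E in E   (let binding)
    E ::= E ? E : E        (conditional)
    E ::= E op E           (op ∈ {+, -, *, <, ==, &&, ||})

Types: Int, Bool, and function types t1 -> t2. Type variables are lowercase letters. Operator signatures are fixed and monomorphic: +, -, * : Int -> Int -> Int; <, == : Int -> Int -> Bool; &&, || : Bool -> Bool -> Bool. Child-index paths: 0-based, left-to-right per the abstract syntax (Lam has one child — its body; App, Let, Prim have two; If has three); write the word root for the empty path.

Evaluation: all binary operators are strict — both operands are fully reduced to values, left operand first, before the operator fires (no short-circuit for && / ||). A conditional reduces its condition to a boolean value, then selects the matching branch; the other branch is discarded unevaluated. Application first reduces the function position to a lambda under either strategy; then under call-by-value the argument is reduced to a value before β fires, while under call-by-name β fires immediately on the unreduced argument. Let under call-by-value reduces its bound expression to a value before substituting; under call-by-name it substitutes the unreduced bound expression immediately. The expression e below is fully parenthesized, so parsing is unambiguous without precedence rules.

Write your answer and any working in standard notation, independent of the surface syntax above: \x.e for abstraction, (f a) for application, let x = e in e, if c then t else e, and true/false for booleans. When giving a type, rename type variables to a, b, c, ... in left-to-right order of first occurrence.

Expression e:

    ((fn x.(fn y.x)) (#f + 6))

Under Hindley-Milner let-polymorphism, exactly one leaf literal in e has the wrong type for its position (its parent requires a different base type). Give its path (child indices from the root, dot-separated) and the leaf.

Answer: 1.0 : false

Derivation:
x : a
\y._ : b -> a
\x._ : a -> b -> a
  unify Bool ~ Int
  FAIL: mismatch Bool ~ Int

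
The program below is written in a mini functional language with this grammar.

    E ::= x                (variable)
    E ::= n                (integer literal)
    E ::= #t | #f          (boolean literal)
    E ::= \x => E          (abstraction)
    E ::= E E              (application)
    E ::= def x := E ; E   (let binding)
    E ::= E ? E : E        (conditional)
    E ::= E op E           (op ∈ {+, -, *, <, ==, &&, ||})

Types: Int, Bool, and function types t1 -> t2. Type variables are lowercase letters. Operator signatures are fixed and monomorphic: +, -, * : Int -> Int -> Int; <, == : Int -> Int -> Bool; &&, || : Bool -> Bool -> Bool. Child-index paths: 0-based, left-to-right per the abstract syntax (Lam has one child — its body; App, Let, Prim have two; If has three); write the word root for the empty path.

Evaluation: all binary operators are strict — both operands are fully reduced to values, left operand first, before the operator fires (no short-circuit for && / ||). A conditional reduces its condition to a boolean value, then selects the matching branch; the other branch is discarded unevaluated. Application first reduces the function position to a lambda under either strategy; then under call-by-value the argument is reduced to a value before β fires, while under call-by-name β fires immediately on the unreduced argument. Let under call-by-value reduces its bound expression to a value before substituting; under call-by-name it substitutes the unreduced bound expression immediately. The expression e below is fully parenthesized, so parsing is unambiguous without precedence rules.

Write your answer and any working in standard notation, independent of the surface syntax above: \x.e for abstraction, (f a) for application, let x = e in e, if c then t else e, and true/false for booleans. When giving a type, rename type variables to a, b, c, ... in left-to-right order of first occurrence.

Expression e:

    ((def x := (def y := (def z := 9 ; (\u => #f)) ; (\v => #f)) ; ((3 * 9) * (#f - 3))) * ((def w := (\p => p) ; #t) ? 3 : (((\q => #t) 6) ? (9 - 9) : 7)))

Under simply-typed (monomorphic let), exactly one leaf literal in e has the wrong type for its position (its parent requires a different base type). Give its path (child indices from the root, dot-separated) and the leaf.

Trace:
let z : Int
\u._ : a -> Bool
let y : a -> Bool
\v._ : b -> Bool
let x : b -> Bool
  unify Int ~ Int
  unify Int ~ Int
  unify Int ~ Int
  unify Bool ~ Int
  FAIL: mismatch Bool ~ Int

Answer: 0.1.1.0 : false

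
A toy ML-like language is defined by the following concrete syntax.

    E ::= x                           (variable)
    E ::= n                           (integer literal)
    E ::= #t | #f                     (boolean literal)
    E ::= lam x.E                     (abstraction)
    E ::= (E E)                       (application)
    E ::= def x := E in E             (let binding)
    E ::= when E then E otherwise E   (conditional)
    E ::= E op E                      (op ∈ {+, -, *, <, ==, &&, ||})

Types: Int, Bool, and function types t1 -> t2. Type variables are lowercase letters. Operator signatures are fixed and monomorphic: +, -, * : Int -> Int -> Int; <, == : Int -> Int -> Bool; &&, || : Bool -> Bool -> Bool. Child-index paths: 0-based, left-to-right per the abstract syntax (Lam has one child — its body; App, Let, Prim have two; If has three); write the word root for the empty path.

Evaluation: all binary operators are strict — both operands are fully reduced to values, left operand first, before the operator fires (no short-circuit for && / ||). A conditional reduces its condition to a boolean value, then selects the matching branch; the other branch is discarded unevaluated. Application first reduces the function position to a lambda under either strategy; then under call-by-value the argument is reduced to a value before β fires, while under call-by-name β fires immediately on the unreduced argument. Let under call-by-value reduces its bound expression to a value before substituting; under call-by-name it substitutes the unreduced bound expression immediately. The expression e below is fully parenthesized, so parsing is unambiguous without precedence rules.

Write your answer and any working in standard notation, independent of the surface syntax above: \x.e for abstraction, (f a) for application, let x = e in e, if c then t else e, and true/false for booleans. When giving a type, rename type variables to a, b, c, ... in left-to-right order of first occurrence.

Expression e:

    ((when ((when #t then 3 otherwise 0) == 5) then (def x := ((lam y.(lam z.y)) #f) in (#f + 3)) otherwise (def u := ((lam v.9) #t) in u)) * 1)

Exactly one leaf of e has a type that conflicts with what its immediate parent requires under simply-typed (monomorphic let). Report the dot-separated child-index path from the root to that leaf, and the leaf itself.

Trace:
  unify Bool ~ Bool
  unify Int ~ Int
  unify Int ~ Int
  unify Int ~ Int
  unify Bool ~ Bool
y : a
\z._ : b -> a
\y._ : a -> b -> a
  unify a -> b -> a ~ Bool -> c
  unify a ~ Bool
  unify b -> Bool ~ c
_ _ : b -> Bool
let x : b -> Bool
  unify Bool ~ Int
  FAIL: mismatch Bool ~ Int

Answer: 0.1.1.0 : false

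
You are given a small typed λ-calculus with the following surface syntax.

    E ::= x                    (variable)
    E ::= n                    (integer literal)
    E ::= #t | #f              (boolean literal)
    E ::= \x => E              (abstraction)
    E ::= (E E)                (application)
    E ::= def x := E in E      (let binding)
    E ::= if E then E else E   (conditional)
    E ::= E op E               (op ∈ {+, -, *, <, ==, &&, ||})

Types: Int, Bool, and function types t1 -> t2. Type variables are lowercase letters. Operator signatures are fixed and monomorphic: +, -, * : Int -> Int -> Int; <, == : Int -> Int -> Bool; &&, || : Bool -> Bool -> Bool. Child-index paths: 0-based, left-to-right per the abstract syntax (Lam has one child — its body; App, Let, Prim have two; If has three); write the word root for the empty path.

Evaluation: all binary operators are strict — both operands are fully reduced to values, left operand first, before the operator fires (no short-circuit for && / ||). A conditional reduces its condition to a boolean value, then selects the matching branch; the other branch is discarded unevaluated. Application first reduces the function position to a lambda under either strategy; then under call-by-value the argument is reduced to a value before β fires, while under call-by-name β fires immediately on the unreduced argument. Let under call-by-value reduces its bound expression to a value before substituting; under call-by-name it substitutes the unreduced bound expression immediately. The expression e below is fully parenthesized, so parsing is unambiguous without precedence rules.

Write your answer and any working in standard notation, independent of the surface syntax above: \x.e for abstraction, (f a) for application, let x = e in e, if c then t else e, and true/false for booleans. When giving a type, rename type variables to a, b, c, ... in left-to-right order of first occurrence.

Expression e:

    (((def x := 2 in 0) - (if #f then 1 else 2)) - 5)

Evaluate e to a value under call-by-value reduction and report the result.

Derivation:
step 0: (((let x = 2 in 0) - (if false then 1 else 2)) - 5)
step 1: [let@0.0] ((0 - (if false then 1 else 2)) - 5)
step 2: [if@0.1] ((0 - 2) - 5)
step 3: [delta@0] (-2 - 5)
step 4: [delta@root] -7

Answer: -7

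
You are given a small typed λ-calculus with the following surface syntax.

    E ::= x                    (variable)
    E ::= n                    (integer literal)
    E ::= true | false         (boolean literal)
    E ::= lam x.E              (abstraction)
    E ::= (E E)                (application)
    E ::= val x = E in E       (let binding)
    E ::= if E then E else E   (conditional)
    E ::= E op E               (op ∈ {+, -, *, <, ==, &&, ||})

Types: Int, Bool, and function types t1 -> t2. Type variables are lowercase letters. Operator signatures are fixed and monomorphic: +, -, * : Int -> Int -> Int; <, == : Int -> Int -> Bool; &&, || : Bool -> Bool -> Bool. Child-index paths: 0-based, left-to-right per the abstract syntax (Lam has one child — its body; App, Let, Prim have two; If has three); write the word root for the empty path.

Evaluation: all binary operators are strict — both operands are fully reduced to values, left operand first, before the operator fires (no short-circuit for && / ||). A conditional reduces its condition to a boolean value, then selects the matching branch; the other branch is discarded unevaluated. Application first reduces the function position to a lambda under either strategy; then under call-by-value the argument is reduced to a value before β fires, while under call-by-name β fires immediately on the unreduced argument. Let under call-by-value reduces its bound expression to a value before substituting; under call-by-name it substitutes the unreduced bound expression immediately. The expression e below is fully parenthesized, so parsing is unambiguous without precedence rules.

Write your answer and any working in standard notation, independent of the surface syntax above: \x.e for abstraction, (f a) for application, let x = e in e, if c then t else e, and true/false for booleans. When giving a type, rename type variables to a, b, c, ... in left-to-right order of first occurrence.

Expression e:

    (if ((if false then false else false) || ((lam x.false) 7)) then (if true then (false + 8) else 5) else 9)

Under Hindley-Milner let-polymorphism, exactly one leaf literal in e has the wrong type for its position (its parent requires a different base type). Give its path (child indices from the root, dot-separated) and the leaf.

Trace:
  unify Bool ~ Bool
  unify Bool ~ Bool
  unify Bool ~ Bool
\x._ : a -> Bool
  unify a -> Bool ~ Int -> b
  unify a ~ Int
  unify Bool ~ b
_ _ : Bool
  unify Bool ~ Bool
  unify Bool ~ Bool
  unify Bool ~ Bool
  unify Bool ~ Int
  FAIL: mismatch Bool ~ Int

Answer: 1.1.0 : false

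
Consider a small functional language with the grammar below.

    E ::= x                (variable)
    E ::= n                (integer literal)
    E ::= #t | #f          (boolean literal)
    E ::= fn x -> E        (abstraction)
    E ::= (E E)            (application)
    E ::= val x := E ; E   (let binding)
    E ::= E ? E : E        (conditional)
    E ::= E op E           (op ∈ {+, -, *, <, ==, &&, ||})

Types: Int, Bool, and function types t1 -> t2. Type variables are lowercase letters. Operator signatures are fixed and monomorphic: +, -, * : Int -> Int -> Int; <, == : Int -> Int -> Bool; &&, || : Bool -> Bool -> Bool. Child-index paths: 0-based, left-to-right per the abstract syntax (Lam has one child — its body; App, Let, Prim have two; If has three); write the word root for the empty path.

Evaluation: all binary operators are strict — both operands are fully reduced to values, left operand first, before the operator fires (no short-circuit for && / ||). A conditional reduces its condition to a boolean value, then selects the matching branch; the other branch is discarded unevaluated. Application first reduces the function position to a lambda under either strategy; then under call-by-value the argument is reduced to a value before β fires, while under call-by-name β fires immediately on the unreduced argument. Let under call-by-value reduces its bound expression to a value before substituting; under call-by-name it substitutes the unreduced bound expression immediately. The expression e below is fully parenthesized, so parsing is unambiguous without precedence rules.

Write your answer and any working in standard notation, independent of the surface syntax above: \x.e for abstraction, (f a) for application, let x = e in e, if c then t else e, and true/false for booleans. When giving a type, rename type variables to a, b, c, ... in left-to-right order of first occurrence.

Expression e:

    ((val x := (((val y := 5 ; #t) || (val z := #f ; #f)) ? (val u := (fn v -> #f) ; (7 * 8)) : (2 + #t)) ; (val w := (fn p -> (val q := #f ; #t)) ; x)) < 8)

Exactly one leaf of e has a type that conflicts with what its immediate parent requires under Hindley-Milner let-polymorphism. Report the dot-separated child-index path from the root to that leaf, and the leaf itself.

Answer: 0.0.2.1 : true

Working:
let y : Int
  unify Bool ~ Bool
let z : Bool
  unify Bool ~ Bool
  unify Bool ~ Bool
\v._ : a -> Bool
let u : forall. a -> Bool
  unify Int ~ Int
  unify Int ~ Int
  unify Int ~ Int
  unify Bool ~ Int
  FAIL: mismatch Bool ~ Int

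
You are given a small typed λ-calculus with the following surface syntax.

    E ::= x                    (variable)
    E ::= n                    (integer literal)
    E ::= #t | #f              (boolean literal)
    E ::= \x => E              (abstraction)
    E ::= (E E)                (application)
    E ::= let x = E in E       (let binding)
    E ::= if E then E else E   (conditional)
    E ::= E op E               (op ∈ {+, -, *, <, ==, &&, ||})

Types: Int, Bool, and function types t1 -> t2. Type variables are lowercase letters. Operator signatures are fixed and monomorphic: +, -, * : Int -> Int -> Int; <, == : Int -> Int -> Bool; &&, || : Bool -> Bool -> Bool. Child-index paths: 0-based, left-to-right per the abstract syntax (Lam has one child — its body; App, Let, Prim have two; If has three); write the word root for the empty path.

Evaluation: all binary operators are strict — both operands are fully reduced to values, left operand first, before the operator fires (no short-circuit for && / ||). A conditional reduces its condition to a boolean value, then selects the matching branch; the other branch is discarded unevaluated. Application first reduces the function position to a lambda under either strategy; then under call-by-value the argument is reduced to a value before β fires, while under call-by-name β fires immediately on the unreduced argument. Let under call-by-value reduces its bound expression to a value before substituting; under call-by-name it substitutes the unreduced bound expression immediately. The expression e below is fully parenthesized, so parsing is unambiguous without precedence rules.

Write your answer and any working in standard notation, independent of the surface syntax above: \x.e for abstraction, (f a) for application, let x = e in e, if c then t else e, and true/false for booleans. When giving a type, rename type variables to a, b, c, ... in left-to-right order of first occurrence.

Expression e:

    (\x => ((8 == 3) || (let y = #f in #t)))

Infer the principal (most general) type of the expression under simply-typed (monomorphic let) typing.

Derivation:
  unify Int ~ Int
  unify Int ~ Int
  unify Bool ~ Bool
let y : Bool
  unify Bool ~ Bool
\x._ : a -> Bool

Answer: a -> Bool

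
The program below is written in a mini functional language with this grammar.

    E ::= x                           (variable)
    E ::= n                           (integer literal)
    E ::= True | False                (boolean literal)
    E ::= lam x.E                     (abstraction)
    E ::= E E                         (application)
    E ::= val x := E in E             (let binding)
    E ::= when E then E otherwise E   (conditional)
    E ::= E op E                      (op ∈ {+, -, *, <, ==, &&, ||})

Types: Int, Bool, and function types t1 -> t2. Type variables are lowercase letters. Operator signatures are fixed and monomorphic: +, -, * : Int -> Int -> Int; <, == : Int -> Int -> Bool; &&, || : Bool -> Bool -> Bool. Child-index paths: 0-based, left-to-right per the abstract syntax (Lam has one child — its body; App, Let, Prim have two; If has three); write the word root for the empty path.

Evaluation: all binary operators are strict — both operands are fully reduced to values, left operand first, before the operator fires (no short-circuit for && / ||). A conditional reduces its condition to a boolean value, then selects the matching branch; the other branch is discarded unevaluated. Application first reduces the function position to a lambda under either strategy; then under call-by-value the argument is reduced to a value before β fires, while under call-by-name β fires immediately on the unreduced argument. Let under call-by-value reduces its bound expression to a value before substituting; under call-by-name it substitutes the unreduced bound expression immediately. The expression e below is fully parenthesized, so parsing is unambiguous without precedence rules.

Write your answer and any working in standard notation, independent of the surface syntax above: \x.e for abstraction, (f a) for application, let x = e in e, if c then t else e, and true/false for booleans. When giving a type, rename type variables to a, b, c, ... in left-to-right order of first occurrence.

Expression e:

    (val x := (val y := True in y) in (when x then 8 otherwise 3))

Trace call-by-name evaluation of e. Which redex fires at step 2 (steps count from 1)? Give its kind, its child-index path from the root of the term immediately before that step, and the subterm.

Answer: let at 0 : (let y = true in y)

Derivation:
step 0: (let x = (let y = true in y) in (if x then 8 else 3))
step 1: [let@root] (if (let y = true in y) then 8 else 3)
step 2: [let@0] (if true then 8 else 3)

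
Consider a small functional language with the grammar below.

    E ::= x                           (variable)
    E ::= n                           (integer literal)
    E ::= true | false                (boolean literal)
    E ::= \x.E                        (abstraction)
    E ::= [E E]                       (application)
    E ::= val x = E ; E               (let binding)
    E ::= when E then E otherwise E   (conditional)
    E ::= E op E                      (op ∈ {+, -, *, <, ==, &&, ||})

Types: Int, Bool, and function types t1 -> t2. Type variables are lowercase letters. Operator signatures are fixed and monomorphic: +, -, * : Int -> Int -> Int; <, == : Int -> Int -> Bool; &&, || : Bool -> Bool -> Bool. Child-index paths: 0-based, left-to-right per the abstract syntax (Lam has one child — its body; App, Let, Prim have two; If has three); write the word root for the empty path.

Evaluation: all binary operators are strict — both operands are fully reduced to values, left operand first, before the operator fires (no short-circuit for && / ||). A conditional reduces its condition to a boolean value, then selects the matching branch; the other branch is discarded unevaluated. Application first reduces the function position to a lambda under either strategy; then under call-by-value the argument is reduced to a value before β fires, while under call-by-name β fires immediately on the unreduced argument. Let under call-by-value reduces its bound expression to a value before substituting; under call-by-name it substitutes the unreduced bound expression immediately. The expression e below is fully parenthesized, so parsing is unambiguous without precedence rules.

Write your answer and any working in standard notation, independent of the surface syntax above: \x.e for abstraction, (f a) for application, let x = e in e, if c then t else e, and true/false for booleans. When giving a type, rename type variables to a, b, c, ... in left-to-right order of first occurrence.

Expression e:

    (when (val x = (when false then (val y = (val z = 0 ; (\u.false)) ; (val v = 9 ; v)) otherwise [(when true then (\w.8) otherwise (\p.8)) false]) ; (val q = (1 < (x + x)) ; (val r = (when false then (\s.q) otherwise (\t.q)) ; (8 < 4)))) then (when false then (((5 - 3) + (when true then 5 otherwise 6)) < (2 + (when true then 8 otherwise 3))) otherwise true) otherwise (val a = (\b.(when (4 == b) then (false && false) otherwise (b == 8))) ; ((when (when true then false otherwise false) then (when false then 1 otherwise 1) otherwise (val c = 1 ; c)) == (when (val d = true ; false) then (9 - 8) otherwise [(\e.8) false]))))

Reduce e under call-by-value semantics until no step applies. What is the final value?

Derivation:
step 0: (if (let x = (if false then (let y = (let z = 0 in (\u.false)) in (let v = 9 in v)) else ((if true then (\w.8) else (\p.8)) false)) in (let q = (1 < (x + x)) in (let r = (if false then (\s.q) else (\t.q)) in (8 < 4)))) then (if false then (((5 - 3) + (if true then 5 else 6)) < (2 + (if true then 8 else 3))) else true) else (let a = (\b.(if (4 == b) then (false && false) else (b == 8))) in ((if (if true then false else false) then (if false then 1 else 1) else (let c = 1 in c)) == (if (let d = true in false) then (9 - 8) else ((\e.8) false)))))
step 1: [if@0.0] (if (let x = ((if true then (\w.8) else (\p.8)) false) in (let q = (1 < (x + x)) in (let r = (if false then (\s.q) else (\t.q)) in (8 < 4)))) then (if false then (((5 - 3) + (if true then 5 else 6)) < (2 + (if true then 8 else 3))) else true) else (let a = (\b.(if (4 == b) then (false && false) else (b == 8))) in ((if (if true then false else false) then (if false then 1 else 1) else (let c = 1 in c)) == (if (let d = true in false) then (9 - 8) else ((\e.8) false)))))
step 2: [if@0.0.0] (if (let x = ((\w.8) false) in (let q = (1 < (x + x)) in (let r = (if false then (\s.q) else (\t.q)) in (8 < 4)))) then (if false then (((5 - 3) + (if true then 5 else 6)) < (2 + (if true then 8 else 3))) else true) else (let a = (\b.(if (4 == b) then (false && false) else (b == 8))) in ((if (if true then false else false) then (if false then 1 else 1) else (let c = 1 in c)) == (if (let d = true in false) then (9 - 8) else ((\e.8) false)))))
step 3: [beta@0.0] (if (let x = 8 in (let q = (1 < (x + x)) in (let r = (if false then (\s.q) else (\t.q)) in (8 < 4)))) then (if false then (((5 - 3) + (if true then 5 else 6)) < (2 + (if true then 8 else 3))) else true) else (let a = (\b.(if (4 == b) then (false && false) else (b == 8))) in ((if (if true then false else false) then (if false then 1 else 1) else (let c = 1 in c)) == (if (let d = true in false) then (9 - 8) else ((\e.8) false)))))
step 4: [let@0] (if (let q = (1 < (8 + 8)) in (let r = (if false then (\s.q) else (\t.q)) in (8 < 4))) then (if false then (((5 - 3) + (if true then 5 else 6)) < (2 + (if true then 8 else 3))) else true) else (let a = (\b.(if (4 == b) then (false && false) else (b == 8))) in ((if (if true then false else false) then (if false then 1 else 1) else (let c = 1 in c)) == (if (let d = true in false) then (9 - 8) else ((\e.8) false)))))
step 5: [delta@0.0.1] (if (let q = (1 < 16) in (let r = (if false then (\s.q) else (\t.q)) in (8 < 4))) then (if false then (((5 - 3) + (if true then 5 else 6)) < (2 + (if true then 8 else 3))) else true) else (let a = (\b.(if (4 == b) then (false && false) else (b == 8))) in ((if (if true then false else false) then (if false then 1 else 1) else (let c = 1 in c)) == (if (let d = true in false) then (9 - 8) else ((\e.8) false)))))
step 6: [delta@0.0] (if (let q = true in (let r = (if false then (\s.q) else (\t.q)) in (8 < 4))) then (if false then (((5 - 3) + (if true then 5 else 6)) < (2 + (if true then 8 else 3))) else true) else (let a = (\b.(if (4 == b) then (false && false) else (b == 8))) in ((if (if true then false else false) then (if false then 1 else 1) else (let c = 1 in c)) == (if (let d = true in false) then (9 - 8) else ((\e.8) false)))))
step 7: [let@0] (if (let r = (if false then (\s.true) else (\t.true)) in (8 < 4)) then (if false then (((5 - 3) + (if true then 5 else 6)) < (2 + (if true then 8 else 3))) else true) else (let a = (\b.(if (4 == b) then (false && false) else (b == 8))) in ((if (if true then false else false) then (if false then 1 else 1) else (let c = 1 in c)) == (if (let d = true in false) then (9 - 8) else ((\e.8) false)))))
step 8: [if@0.0] (if (let r = (\t.true) in (8 < 4)) then (if false then (((5 - 3) + (if true then 5 else 6)) < (2 + (if true then 8 else 3))) else true) else (let a = (\b.(if (4 == b) then (false && false) else (b == 8))) in ((if (if true then false else false) then (if false then 1 else 1) else (let c = 1 in c)) == (if (let d = true in false) then (9 - 8) else ((\e.8) false)))))
step 9: [let@0] (if (8 < 4) then (if false then (((5 - 3) + (if true then 5 else 6)) < (2 + (if true then 8 else 3))) else true) else (let a = (\b.(if (4 == b) then (false && false) else (b == 8))) in ((if (if true then false else false) then (if false then 1 else 1) else (let c = 1 in c)) == (if (let d = true in false) then (9 - 8) else ((\e.8) false)))))
step 10: [delta@0] (if false then (if false then (((5 - 3) + (if true then 5 else 6)) < (2 + (if true then 8 else 3))) else true) else (let a = (\b.(if (4 == b) then (false && false) else (b == 8))) in ((if (if true then false else false) then (if false then 1 else 1) else (let c = 1 in c)) == (if (let d = true in false) then (9 - 8) else ((\e.8) false)))))
step 11: [if@root] (let a = (\b.(if (4 == b) then (false && false) else (b == 8))) in ((if (if true then false else false) then (if false then 1 else 1) else (let c = 1 in c)) == (if (let d = true in false) then (9 - 8) else ((\e.8) false))))
step 12: [let@root] ((if (if true then false else false) then (if false then 1 else 1) else (let c = 1 in c)) == (if (let d = true in false) then (9 - 8) else ((\e.8) false)))
step 13: [if@0.0] ((if false then (if false then 1 else 1) else (let c = 1 in c)) == (if (let d = true in false) then (9 - 8) else ((\e.8) false)))
step 14: [if@0] ((let c = 1 in c) == (if (let d = true in false) then (9 - 8) else ((\e.8) false)))
step 15: [let@0] (1 == (if (let d = true in false) then (9 - 8) else ((\e.8) false)))
step 16: [let@1.0] (1 == (if false then (9 - 8) else ((\e.8) false)))
step 17: [if@1] (1 == ((\e.8) false))
step 18: [beta@1] (1 == 8)
step 19: [delta@root] false

Answer: false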